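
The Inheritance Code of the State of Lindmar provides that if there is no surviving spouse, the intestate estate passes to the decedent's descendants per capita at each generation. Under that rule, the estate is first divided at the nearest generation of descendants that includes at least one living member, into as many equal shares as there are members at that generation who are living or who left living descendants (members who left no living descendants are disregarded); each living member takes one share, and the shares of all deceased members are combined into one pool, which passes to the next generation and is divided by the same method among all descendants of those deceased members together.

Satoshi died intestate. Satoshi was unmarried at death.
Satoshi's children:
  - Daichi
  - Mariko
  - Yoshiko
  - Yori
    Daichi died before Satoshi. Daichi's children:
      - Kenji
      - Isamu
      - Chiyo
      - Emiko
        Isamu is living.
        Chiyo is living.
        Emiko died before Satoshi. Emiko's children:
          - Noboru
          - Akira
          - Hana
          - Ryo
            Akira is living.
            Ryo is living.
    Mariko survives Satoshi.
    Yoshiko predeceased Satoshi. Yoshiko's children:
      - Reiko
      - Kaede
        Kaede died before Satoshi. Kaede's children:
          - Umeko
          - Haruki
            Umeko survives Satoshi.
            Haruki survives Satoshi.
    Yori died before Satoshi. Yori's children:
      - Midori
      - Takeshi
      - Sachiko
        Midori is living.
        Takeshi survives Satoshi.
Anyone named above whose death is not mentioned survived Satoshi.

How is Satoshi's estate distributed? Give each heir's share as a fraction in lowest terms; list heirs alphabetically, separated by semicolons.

Akira 1/36; Chiyo 1/12; Hana 1/36; Haruki 1/36; Isamu 1/12; Kenji 1/12; Mariko 1/4; Midori 1/12; Noboru 1/36; Reiko 1/12; Ryo 1/36; Sachiko 1/12; Takeshi 1/12; Umeko 1/36

There is no surviving spouse, so the entire estate passes to Satoshi's descendants per capita at each generation.
At generation 1 (Daichi, Mariko, Yoshiko, Yori) there are 4 shares of (1)/4 = 1/4 each.
Living: Mariko — each takes 1/4.
Deceased: Daichi, Yoshiko, and Yori. Their combined 3/4 is pooled and carried to generation 2.
At generation 2 (Kenji, Isamu, Chiyo, Emiko, Reiko, Kaede, Midori, Takeshi, Sachiko) there are 9 shares of (3/4)/9 = 1/12 each.
Living: Kenji, Isamu, Chiyo, Reiko, Midori, Takeshi, and Sachiko — each takes 1/12.
Deceased: Emiko and Kaede. Their combined 1/6 is pooled and carried to generation 3.
At generation 3 (Noboru, Akira, Hana, Ryo, Umeko, Haruki) there are 6 shares of (1/6)/6 = 1/36 each.
Living: Noboru, Akira, Hana, Ryo, Umeko, and Haruki — each takes 1/36.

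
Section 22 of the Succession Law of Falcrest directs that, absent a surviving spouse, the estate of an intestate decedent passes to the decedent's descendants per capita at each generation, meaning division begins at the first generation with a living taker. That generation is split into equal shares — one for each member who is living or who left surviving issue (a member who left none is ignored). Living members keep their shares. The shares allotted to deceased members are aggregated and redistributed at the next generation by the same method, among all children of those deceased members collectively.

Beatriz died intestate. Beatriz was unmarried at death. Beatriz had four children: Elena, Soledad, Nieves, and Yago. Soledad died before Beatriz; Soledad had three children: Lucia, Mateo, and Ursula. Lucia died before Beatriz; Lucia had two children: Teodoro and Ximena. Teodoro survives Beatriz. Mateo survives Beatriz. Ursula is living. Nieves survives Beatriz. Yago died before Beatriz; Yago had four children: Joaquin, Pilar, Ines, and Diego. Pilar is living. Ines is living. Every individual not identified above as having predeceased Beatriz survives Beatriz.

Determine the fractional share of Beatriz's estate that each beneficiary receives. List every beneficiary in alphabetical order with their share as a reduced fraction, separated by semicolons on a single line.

There is no surviving spouse, so the entire estate passes to Beatriz's descendants per capita at each generation.
At generation 1 (Elena, Soledad, Nieves, Yago) there are 4 shares of (1)/4 = 1/4 each.
Living: Elena and Nieves — each takes 1/4.
Deceased: Soledad and Yago. Their combined 1/2 is pooled and carried to generation 2.
At generation 2 (Lucia, Mateo, Ursula, Joaquin, Pilar, Ines, Diego) there are 7 shares of (1/2)/7 = 1/14 each.
Living: Mateo, Ursula, Joaquin, Pilar, Ines, and Diego — each takes 1/14.
Deceased: Lucia. That 1/14 share is carried to generation 3.
At generation 3 (Teodoro, Ximena) there are 2 shares of (1/14)/2 = 1/28 each.
Living: Teodoro and Ximena — each takes 1/28.

Diego 1/14; Elena 1/4; Ines 1/14; Joaquin 1/14; Mateo 1/14; Nieves 1/4; Pilar 1/14; Teodoro 1/28; Ursula 1/14; Ximena 1/28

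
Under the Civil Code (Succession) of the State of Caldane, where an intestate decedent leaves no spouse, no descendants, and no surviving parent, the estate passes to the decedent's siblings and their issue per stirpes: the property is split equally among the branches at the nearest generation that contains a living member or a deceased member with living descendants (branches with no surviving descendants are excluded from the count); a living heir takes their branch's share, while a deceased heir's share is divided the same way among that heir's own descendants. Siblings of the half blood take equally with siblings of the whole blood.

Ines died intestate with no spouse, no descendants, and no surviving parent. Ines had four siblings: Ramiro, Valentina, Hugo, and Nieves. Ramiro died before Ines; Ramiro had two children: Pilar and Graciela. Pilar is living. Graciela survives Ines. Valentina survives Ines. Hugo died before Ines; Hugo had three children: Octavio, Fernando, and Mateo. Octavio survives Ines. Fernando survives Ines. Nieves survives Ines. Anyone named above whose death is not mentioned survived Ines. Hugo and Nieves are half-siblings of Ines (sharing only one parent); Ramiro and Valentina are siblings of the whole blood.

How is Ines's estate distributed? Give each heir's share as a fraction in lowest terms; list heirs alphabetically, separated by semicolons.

Fernando 1/12; Graciela 1/8; Mateo 1/12; Nieves 1/4; Octavio 1/12; Pilar 1/8; Valentina 1/4

No spouse, descendants, or parent survives, so the estate passes to Ines's siblings per stirpes.
Half-blood and whole-blood siblings take equally under the stated rule.
The estate is divided into 4 equal shares of 1/4 among Ramiro, Valentina, Hugo, Nieves.
Ramiro predeceased; the 1/4 allotted to Ramiro's branch passes to Ramiro's issue by representation.
The 1/4 is divided into 2 equal shares of 1/8 among Pilar, Graciela.
Pilar is living and takes 1/8.
Graciela is living and takes 1/8.
Valentina is living and takes 1/4.
Hugo predeceased; the 1/4 allotted to Hugo's branch passes to Hugo's issue by representation.
The 1/4 is divided into 3 equal shares of 1/12 among Octavio, Fernando, Mateo.
Octavio is living and takes 1/12.
Fernando is living and takes 1/12.
Mateo is living and takes 1/12.
Nieves is living and takes 1/4.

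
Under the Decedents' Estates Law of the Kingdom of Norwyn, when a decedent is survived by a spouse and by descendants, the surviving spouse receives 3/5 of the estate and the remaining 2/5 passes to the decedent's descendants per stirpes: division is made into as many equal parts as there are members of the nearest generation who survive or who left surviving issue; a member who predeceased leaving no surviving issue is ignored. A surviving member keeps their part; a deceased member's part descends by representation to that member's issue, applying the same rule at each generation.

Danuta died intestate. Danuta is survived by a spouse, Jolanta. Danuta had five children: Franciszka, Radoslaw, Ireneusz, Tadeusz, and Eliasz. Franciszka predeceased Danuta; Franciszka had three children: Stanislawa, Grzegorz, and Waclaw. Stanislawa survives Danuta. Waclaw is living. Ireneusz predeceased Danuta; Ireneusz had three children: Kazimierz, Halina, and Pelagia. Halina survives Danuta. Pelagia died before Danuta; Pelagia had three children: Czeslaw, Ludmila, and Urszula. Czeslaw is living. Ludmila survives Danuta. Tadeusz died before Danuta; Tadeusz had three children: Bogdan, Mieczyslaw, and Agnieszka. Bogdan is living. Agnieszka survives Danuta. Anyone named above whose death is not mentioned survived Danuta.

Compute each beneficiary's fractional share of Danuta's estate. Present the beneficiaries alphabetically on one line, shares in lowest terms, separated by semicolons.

Agnieszka 2/75; Bogdan 2/75; Czeslaw 2/225; Eliasz 2/25; Grzegorz 2/75; Halina 2/75; Jolanta 3/5; Kazimierz 2/75; Ludmila 2/225; Mieczyslaw 2/75; Radoslaw 2/25; Stanislawa 2/75; Urszula 2/225; Waclaw 2/75

Jolanta, as surviving spouse, takes 3/5.
The remaining 2/5 passes to Danuta's descendants per stirpes.
The 2/5 is divided into 5 equal shares of 2/25 among Franciszka, Radoslaw, Ireneusz, Tadeusz, Eliasz.
Franciszka predeceased; the 2/25 allotted to Franciszka's branch passes to Franciszka's issue by representation.
The 2/25 is divided into 3 equal shares of 2/75 among Stanislawa, Grzegorz, Waclaw.
Stanislawa is living and takes 2/75.
Grzegorz is living and takes 2/75.
Waclaw is living and takes 2/75.
Radoslaw is living and takes 2/25.
Ireneusz predeceased; the 2/25 allotted to Ireneusz's branch passes to Ireneusz's issue by representation.
The 2/25 is divided into 3 equal shares of 2/75 among Kazimierz, Halina, Pelagia.
Kazimierz is living and takes 2/75.
Halina is living and takes 2/75.
Pelagia predeceased; the 2/75 allotted to Pelagia's branch passes to Pelagia's issue by representation.
The 2/75 is divided into 3 equal shares of 2/225 among Czeslaw, Ludmila, Urszula.
Czeslaw is living and takes 2/225.
Ludmila is living and takes 2/225.
Urszula is living and takes 2/225.
Tadeusz predeceased; the 2/25 allotted to Tadeusz's branch passes to Tadeusz's issue by representation.
The 2/25 is divided into 3 equal shares of 2/75 among Bogdan, Mieczyslaw, Agnieszka.
Bogdan is living and takes 2/75.
Mieczyslaw is living and takes 2/75.
Agnieszka is living and takes 2/75.
Eliasz is living and takes 2/25.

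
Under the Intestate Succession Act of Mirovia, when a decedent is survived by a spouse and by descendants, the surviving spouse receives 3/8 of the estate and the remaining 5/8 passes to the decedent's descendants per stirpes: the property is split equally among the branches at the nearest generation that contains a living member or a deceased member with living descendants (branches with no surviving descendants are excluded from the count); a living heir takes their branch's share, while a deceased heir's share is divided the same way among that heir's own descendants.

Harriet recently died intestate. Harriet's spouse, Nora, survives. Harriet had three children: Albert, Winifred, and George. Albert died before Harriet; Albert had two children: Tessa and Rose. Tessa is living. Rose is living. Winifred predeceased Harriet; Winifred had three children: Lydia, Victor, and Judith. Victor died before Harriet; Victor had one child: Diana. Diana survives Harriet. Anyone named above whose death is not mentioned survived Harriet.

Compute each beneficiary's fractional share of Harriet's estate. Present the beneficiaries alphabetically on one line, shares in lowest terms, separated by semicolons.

Nora, as surviving spouse, takes 3/8.
The remaining 5/8 passes to Harriet's descendants per stirpes.
The 5/8 is divided into 3 equal shares of 5/24 among Albert, Winifred, George.
Albert predeceased; the 5/24 allotted to Albert's branch passes to Albert's issue by representation.
The 5/24 is divided into 2 equal shares of 5/48 among Tessa, Rose.
Tessa is living and takes 5/48.
Rose is living and takes 5/48.
Winifred predeceased; the 5/24 allotted to Winifred's branch passes to Winifred's issue by representation.
The 5/24 is divided into 3 equal shares of 5/72 among Lydia, Victor, Judith.
Lydia is living and takes 5/72.
Victor predeceased; the 5/72 allotted to Victor's branch passes to Victor's issue by representation.
Diana is the sole taker at this level and receives the full 5/72.
Judith is living and takes 5/72.
George is living and takes 5/24.

Diana 5/72; George 5/24; Judith 5/72; Lydia 5/72; Nora 3/8; Rose 5/48; Tessa 5/48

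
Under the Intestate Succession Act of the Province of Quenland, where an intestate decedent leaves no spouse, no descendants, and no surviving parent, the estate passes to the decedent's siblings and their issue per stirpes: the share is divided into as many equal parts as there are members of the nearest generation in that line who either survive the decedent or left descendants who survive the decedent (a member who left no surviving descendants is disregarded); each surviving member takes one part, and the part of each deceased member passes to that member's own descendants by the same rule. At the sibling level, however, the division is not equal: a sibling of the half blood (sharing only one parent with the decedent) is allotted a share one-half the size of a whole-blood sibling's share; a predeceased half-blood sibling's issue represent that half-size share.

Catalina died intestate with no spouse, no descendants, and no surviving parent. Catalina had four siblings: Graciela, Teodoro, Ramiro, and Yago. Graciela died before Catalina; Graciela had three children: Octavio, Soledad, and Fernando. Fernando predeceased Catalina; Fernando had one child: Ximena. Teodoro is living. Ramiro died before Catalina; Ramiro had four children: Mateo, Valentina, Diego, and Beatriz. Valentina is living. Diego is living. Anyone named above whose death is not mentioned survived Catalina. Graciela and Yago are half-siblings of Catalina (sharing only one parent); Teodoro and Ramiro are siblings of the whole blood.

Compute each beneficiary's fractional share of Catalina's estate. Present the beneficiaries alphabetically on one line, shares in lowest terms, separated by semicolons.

No spouse, descendants, or parent survives, so the estate passes to Catalina's siblings per stirpes.
Half-blood siblings count for one-half the weight of whole-blood siblings at the initial division.
Dividing 1 in proportion to weights (total weight 3): Graciela (weight 1/2) → 1/6; Teodoro (weight 1) → 1/3; Ramiro (weight 1) → 1/3; Yago (weight 1/2) → 1/6.
Graciela predeceased; the 1/6 allotted to Graciela's branch passes to Graciela's issue by representation.
The 1/6 is divided into 3 equal shares of 1/18 among Octavio, Soledad, Fernando.
Octavio is living and takes 1/18.
Soledad is living and takes 1/18.
Fernando predeceased; the 1/18 allotted to Fernando's branch passes to Fernando's issue by representation.
Ximena is the sole taker at this level and receives the full 1/18.
Teodoro is living and takes 1/3.
Ramiro predeceased; the 1/3 allotted to Ramiro's branch passes to Ramiro's issue by representation.
The 1/3 is divided into 4 equal shares of 1/12 among Mateo, Valentina, Diego, Beatriz.
Mateo is living and takes 1/12.
Valentina is living and takes 1/12.
Diego is living and takes 1/12.
Beatriz is living and takes 1/12.
Yago is living and takes 1/6.

Beatriz 1/12; Diego 1/12; Mateo 1/12; Octavio 1/18; Soledad 1/18; Teodoro 1/3; Valentina 1/12; Ximena 1/18; Yago 1/6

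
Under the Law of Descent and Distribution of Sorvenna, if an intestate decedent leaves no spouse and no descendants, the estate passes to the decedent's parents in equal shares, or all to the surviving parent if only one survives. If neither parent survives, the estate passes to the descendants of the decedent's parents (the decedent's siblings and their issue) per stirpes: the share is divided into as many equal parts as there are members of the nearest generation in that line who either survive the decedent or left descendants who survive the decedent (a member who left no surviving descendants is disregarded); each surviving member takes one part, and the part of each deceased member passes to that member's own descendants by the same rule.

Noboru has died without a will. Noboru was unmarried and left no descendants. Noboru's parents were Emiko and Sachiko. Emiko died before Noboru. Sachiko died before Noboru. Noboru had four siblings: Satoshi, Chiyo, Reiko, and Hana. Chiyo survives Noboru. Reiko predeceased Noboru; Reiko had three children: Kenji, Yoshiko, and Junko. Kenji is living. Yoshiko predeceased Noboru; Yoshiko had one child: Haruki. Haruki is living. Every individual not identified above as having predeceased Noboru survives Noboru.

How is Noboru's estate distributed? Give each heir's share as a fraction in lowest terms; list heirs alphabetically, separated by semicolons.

Chiyo 1/4; Hana 1/4; Haruki 1/12; Junko 1/12; Kenji 1/12; Satoshi 1/4

Neither parent survives and there are no descendants, so the estate passes to Noboru's siblings and their issue per stirpes.
The estate is divided into 4 equal shares of 1/4 among Satoshi, Chiyo, Reiko, Hana.
Satoshi is living and takes 1/4.
Chiyo is living and takes 1/4.
Reiko predeceased; the 1/4 allotted to Reiko's branch passes to Reiko's issue by representation.
The 1/4 is divided into 3 equal shares of 1/12 among Kenji, Yoshiko, Junko.
Kenji is living and takes 1/12.
Yoshiko predeceased; the 1/12 allotted to Yoshiko's branch passes to Yoshiko's issue by representation.
Haruki is the sole taker at this level and receives the full 1/12.
Junko is living and takes 1/12.
Hana is living and takes 1/4.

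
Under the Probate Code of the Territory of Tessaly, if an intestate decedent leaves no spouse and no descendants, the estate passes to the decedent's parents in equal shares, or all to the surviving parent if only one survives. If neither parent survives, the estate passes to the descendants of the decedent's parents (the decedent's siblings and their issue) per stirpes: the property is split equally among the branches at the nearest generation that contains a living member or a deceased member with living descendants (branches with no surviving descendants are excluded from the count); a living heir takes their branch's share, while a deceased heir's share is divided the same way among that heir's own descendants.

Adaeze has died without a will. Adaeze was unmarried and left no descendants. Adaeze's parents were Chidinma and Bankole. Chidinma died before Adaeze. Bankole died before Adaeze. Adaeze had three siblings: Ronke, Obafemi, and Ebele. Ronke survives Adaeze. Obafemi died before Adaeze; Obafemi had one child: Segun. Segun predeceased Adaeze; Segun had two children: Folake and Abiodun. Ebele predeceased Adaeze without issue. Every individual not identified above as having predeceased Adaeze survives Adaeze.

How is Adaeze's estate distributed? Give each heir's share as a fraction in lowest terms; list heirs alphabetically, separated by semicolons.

Abiodun 1/4; Folake 1/4; Ronke 1/2

Neither parent survives and there are no descendants, so the estate passes to Adaeze's siblings and their issue per stirpes.
Ebele left no surviving issue, so that branch lapses and is disregarded.
The estate is divided into 2 equal shares of 1/2 among Ronke, Obafemi.
Ronke is living and takes 1/2.
Obafemi predeceased; the 1/2 allotted to Obafemi's branch passes to Obafemi's issue by representation.
Segun's line is the sole branch at this level, so the full 1/2 passes to Segun's issue by representation.
The 1/2 is divided into 2 equal shares of 1/4 among Folake, Abiodun.
Folake is living and takes 1/4.
Abiodun is living and takes 1/4.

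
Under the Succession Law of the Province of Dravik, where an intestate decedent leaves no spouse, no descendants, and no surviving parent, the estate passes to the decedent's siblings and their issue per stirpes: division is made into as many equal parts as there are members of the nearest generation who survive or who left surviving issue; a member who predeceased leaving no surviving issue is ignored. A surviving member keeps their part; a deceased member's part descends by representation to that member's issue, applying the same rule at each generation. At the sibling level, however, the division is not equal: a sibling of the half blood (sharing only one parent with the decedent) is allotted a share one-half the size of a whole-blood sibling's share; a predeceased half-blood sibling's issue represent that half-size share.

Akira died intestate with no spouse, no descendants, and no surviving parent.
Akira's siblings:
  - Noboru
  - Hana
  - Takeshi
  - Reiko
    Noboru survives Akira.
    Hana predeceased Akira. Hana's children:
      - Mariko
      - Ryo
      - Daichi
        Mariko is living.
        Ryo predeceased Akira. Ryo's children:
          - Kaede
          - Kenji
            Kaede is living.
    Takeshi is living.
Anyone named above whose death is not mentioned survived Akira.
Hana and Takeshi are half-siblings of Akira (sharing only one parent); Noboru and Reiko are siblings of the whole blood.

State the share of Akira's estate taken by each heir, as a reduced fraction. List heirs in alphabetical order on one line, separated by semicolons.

Daichi 1/18; Kaede 1/36; Kenji 1/36; Mariko 1/18; Noboru 1/3; Reiko 1/3; Takeshi 1/6

No spouse, descendants, or parent survives, so the estate passes to Akira's siblings per stirpes.
Half-blood siblings count for one-half the weight of whole-blood siblings at the initial division.
Dividing 1 in proportion to weights (total weight 3): Noboru (weight 1) → 1/3; Hana (weight 1/2) → 1/6; Takeshi (weight 1/2) → 1/6; Reiko (weight 1) → 1/3.
Noboru is living and takes 1/3.
Hana predeceased; the 1/6 allotted to Hana's branch passes to Hana's issue by representation.
The 1/6 is divided into 3 equal shares of 1/18 among Mariko, Ryo, Daichi.
Mariko is living and takes 1/18.
Ryo predeceased; the 1/18 allotted to Ryo's branch passes to Ryo's issue by representation.
The 1/18 is divided into 2 equal shares of 1/36 among Kaede, Kenji.
Kaede is living and takes 1/36.
Kenji is living and takes 1/36.
Daichi is living and takes 1/18.
Takeshi is living and takes 1/6.
Reiko is living and takes 1/3.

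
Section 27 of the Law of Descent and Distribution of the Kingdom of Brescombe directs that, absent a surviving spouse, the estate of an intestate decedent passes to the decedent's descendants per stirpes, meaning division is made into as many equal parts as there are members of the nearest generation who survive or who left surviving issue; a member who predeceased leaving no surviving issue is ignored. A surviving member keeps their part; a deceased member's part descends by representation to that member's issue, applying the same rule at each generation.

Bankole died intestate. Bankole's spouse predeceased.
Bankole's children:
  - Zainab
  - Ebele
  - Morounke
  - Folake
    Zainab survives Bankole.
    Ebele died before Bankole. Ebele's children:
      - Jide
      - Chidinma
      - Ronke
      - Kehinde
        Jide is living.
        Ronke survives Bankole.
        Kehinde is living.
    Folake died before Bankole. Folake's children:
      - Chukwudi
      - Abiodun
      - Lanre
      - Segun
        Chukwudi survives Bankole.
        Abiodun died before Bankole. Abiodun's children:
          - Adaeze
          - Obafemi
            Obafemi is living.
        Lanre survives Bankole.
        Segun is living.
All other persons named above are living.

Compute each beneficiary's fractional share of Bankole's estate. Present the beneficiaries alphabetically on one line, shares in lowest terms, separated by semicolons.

Adaeze 1/32; Chidinma 1/16; Chukwudi 1/16; Jide 1/16; Kehinde 1/16; Lanre 1/16; Morounke 1/4; Obafemi 1/32; Ronke 1/16; Segun 1/16; Zainab 1/4

There is no surviving spouse, so the entire estate passes to Bankole's descendants per stirpes.
The estate is divided into 4 equal shares of 1/4 among Zainab, Ebele, Morounke, Folake.
Zainab is living and takes 1/4.
Ebele predeceased; the 1/4 allotted to Ebele's branch passes to Ebele's issue by representation.
The 1/4 is divided into 4 equal shares of 1/16 among Jide, Chidinma, Ronke, Kehinde.
Jide is living and takes 1/16.
Chidinma is living and takes 1/16.
Ronke is living and takes 1/16.
Kehinde is living and takes 1/16.
Morounke is living and takes 1/4.
Folake predeceased; the 1/4 allotted to Folake's branch passes to Folake's issue by representation.
The 1/4 is divided into 4 equal shares of 1/16 among Chukwudi, Abiodun, Lanre, Segun.
Chukwudi is living and takes 1/16.
Abiodun predeceased; the 1/16 allotted to Abiodun's branch passes to Abiodun's issue by representation.
The 1/16 is divided into 2 equal shares of 1/32 among Adaeze, Obafemi.
Adaeze is living and takes 1/32.
Obafemi is living and takes 1/32.
Lanre is living and takes 1/16.
Segun is living and takes 1/16.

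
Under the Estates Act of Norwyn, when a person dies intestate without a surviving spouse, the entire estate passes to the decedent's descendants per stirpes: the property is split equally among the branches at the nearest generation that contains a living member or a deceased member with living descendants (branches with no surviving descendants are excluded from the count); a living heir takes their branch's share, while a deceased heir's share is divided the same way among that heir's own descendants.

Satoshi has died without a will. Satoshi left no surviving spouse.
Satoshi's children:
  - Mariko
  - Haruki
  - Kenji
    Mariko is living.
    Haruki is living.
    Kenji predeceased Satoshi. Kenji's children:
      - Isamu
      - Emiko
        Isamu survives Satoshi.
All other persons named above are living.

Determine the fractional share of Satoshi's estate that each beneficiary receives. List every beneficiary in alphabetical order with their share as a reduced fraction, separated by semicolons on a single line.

There is no surviving spouse, so the entire estate passes to Satoshi's descendants per stirpes.
The estate is divided into 3 equal shares of 1/3 among Mariko, Haruki, Kenji.
Mariko is living and takes 1/3.
Haruki is living and takes 1/3.
Kenji predeceased; the 1/3 allotted to Kenji's branch passes to Kenji's issue by representation.
The 1/3 is divided into 2 equal shares of 1/6 among Isamu, Emiko.
Isamu is living and takes 1/6.
Emiko is living and takes 1/6.

Emiko 1/6; Haruki 1/3; Isamu 1/6; Mariko 1/3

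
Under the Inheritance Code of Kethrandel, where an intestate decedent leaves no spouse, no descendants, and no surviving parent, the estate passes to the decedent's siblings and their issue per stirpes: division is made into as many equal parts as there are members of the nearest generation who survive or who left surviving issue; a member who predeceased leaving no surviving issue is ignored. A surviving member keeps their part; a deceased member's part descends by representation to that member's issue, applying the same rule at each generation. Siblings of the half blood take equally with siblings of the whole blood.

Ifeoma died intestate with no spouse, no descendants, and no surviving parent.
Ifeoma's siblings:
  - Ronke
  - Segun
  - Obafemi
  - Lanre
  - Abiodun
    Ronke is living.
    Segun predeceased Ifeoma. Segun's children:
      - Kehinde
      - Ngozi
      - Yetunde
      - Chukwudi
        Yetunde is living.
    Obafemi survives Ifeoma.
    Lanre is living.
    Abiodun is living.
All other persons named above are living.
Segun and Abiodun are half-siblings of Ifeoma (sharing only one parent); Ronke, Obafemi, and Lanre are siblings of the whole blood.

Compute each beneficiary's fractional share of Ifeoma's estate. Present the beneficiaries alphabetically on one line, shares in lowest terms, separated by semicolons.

No spouse, descendants, or parent survives, so the estate passes to Ifeoma's siblings per stirpes.
Half-blood and whole-blood siblings take equally under the stated rule.
The estate is divided into 5 equal shares of 1/5 among Ronke, Segun, Obafemi, Lanre, Abiodun.
Ronke is living and takes 1/5.
Segun predeceased; the 1/5 allotted to Segun's branch passes to Segun's issue by representation.
The 1/5 is divided into 4 equal shares of 1/20 among Kehinde, Ngozi, Yetunde, Chukwudi.
Kehinde is living and takes 1/20.
Ngozi is living and takes 1/20.
Yetunde is living and takes 1/20.
Chukwudi is living and takes 1/20.
Obafemi is living and takes 1/5.
Lanre is living and takes 1/5.
Abiodun is living and takes 1/5.

Abiodun 1/5; Chukwudi 1/20; Kehinde 1/20; Lanre 1/5; Ngozi 1/20; Obafemi 1/5; Ronke 1/5; Yetunde 1/20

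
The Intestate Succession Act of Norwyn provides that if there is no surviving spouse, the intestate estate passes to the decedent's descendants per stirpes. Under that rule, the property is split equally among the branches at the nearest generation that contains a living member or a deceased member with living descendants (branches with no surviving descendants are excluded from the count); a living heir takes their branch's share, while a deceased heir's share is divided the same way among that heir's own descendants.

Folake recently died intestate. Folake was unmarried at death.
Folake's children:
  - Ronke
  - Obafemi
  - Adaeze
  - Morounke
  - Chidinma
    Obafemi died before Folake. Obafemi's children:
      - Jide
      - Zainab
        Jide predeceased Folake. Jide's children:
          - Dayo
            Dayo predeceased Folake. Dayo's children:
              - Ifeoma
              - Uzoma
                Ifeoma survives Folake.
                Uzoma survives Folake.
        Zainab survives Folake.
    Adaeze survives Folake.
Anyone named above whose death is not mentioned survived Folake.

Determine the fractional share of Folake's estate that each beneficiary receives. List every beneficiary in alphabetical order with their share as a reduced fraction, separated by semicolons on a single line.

There is no surviving spouse, so the entire estate passes to Folake's descendants per stirpes.
The estate is divided into 5 equal shares of 1/5 among Ronke, Obafemi, Adaeze, Morounke, Chidinma.
Ronke is living and takes 1/5.
Obafemi predeceased; the 1/5 allotted to Obafemi's branch passes to Obafemi's issue by representation.
The 1/5 is divided into 2 equal shares of 1/10 among Jide, Zainab.
Jide predeceased; the 1/10 allotted to Jide's branch passes to Jide's issue by representation.
Dayo's line is the sole branch at this level, so the full 1/10 passes to Dayo's issue by representation.
The 1/10 is divided into 2 equal shares of 1/20 among Ifeoma, Uzoma.
Ifeoma is living and takes 1/20.
Uzoma is living and takes 1/20.
Zainab is living and takes 1/10.
Adaeze is living and takes 1/5.
Morounke is living and takes 1/5.
Chidinma is living and takes 1/5.

Adaeze 1/5; Chidinma 1/5; Ifeoma 1/20; Morounke 1/5; Ronke 1/5; Uzoma 1/20; Zainab 1/10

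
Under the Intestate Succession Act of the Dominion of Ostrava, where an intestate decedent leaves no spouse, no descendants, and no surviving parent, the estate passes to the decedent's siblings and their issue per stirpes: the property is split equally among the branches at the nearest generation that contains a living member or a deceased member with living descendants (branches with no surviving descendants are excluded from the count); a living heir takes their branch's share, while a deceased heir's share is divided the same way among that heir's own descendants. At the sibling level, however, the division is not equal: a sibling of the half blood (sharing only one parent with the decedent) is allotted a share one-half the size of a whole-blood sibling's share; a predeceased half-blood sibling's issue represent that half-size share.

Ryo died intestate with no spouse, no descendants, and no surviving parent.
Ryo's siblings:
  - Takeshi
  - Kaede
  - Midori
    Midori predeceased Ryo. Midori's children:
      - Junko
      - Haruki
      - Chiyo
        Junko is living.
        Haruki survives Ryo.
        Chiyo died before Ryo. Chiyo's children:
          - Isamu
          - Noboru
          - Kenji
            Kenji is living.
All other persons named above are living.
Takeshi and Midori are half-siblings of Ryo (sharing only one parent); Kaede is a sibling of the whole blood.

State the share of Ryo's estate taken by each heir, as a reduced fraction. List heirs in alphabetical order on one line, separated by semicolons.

Haruki 1/12; Isamu 1/36; Junko 1/12; Kaede 1/2; Kenji 1/36; Noboru 1/36; Takeshi 1/4

No spouse, descendants, or parent survives, so the estate passes to Ryo's siblings per stirpes.
Half-blood siblings count for one-half the weight of whole-blood siblings at the initial division.
Dividing 1 in proportion to weights (total weight 2): Takeshi (weight 1/2) → 1/4; Kaede (weight 1) → 1/2; Midori (weight 1/2) → 1/4.
Takeshi is living and takes 1/4.
Kaede is living and takes 1/2.
Midori predeceased; the 1/4 allotted to Midori's branch passes to Midori's issue by representation.
The 1/4 is divided into 3 equal shares of 1/12 among Junko, Haruki, Chiyo.
Junko is living and takes 1/12.
Haruki is living and takes 1/12.
Chiyo predeceased; the 1/12 allotted to Chiyo's branch passes to Chiyo's issue by representation.
The 1/12 is divided into 3 equal shares of 1/36 among Isamu, Noboru, Kenji.
Isamu is living and takes 1/36.
Noboru is living and takes 1/36.
Kenji is living and takes 1/36.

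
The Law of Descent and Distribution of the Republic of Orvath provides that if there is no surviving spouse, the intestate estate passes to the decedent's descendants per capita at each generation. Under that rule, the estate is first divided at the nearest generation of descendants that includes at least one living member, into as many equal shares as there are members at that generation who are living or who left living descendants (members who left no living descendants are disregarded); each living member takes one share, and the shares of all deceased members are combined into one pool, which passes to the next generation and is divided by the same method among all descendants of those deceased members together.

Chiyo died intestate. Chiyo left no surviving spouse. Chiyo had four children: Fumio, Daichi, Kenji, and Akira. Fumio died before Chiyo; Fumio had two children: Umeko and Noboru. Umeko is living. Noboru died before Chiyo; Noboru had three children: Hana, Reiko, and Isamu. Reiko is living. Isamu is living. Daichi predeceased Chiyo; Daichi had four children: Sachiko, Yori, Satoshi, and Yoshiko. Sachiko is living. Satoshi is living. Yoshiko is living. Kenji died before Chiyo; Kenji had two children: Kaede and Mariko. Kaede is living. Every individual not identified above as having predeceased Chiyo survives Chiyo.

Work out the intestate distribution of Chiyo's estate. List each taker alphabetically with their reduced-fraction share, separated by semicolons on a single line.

There is no surviving spouse, so the entire estate passes to Chiyo's descendants per capita at each generation.
At generation 1 (Fumio, Daichi, Kenji, Akira) there are 4 shares of (1)/4 = 1/4 each.
Living: Akira — each takes 1/4.
Deceased: Fumio, Daichi, and Kenji. Their combined 3/4 is pooled and carried to generation 2.
At generation 2 (Umeko, Noboru, Sachiko, Yori, Satoshi, Yoshiko, Kaede, Mariko) there are 8 shares of (3/4)/8 = 3/32 each.
Living: Umeko, Sachiko, Yori, Satoshi, Yoshiko, Kaede, and Mariko — each takes 3/32.
Deceased: Noboru. That 3/32 share is carried to generation 3.
At generation 3 (Hana, Reiko, Isamu) there are 3 shares of (3/32)/3 = 1/32 each.
Living: Hana, Reiko, and Isamu — each takes 1/32.

Akira 1/4; Hana 1/32; Isamu 1/32; Kaede 3/32; Mariko 3/32; Reiko 1/32; Sachiko 3/32; Satoshi 3/32; Umeko 3/32; Yori 3/32; Yoshiko 3/32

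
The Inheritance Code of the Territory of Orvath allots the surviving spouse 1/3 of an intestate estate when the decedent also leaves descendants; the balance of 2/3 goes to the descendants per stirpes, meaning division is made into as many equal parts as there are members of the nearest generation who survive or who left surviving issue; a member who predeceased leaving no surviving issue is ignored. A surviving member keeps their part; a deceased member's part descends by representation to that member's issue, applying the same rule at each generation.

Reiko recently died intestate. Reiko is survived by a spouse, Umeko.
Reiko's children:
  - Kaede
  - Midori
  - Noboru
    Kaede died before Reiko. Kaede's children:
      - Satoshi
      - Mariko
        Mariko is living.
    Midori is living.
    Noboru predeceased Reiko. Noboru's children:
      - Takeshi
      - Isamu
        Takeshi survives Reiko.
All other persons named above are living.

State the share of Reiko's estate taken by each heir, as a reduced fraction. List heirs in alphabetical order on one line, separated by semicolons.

Umeko, as surviving spouse, takes 1/3.
The remaining 2/3 passes to Reiko's descendants per stirpes.
The 2/3 is divided into 3 equal shares of 2/9 among Kaede, Midori, Noboru.
Kaede predeceased; the 2/9 allotted to Kaede's branch passes to Kaede's issue by representation.
The 2/9 is divided into 2 equal shares of 1/9 among Satoshi, Mariko.
Satoshi is living and takes 1/9.
Mariko is living and takes 1/9.
Midori is living and takes 2/9.
Noboru predeceased; the 2/9 allotted to Noboru's branch passes to Noboru's issue by representation.
The 2/9 is divided into 2 equal shares of 1/9 among Takeshi, Isamu.
Takeshi is living and takes 1/9.
Isamu is living and takes 1/9.

Isamu 1/9; Mariko 1/9; Midori 2/9; Satoshi 1/9; Takeshi 1/9; Umeko 1/3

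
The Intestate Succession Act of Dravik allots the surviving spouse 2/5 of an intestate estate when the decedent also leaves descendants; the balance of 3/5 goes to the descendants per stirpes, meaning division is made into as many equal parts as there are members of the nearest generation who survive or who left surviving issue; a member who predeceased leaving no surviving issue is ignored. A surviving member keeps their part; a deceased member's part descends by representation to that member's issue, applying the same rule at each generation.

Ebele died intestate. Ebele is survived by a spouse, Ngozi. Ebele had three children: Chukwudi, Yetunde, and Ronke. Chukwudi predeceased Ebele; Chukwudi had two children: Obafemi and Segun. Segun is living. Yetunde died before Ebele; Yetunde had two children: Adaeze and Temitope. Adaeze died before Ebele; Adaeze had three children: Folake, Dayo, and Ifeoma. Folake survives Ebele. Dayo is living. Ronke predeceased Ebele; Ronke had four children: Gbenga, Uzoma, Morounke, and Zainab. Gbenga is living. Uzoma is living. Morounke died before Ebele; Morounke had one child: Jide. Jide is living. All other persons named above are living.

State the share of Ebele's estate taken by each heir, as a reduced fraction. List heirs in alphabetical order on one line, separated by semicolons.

Dayo 1/30; Folake 1/30; Gbenga 1/20; Ifeoma 1/30; Jide 1/20; Ngozi 2/5; Obafemi 1/10; Segun 1/10; Temitope 1/10; Uzoma 1/20; Zainab 1/20

Ngozi, as surviving spouse, takes 2/5.
The remaining 3/5 passes to Ebele's descendants per stirpes.
The 3/5 is divided into 3 equal shares of 1/5 among Chukwudi, Yetunde, Ronke.
Chukwudi predeceased; the 1/5 allotted to Chukwudi's branch passes to Chukwudi's issue by representation.
The 1/5 is divided into 2 equal shares of 1/10 among Obafemi, Segun.
Obafemi is living and takes 1/10.
Segun is living and takes 1/10.
Yetunde predeceased; the 1/5 allotted to Yetunde's branch passes to Yetunde's issue by representation.
The 1/5 is divided into 2 equal shares of 1/10 among Adaeze, Temitope.
Adaeze predeceased; the 1/10 allotted to Adaeze's branch passes to Adaeze's issue by representation.
The 1/10 is divided into 3 equal shares of 1/30 among Folake, Dayo, Ifeoma.
Folake is living and takes 1/30.
Dayo is living and takes 1/30.
Ifeoma is living and takes 1/30.
Temitope is living and takes 1/10.
Ronke predeceased; the 1/5 allotted to Ronke's branch passes to Ronke's issue by representation.
The 1/5 is divided into 4 equal shares of 1/20 among Gbenga, Uzoma, Morounke, Zainab.
Gbenga is living and takes 1/20.
Uzoma is living and takes 1/20.
Morounke predeceased; the 1/20 allotted to Morounke's branch passes to Morounke's issue by representation.
Jide is the sole taker at this level and receives the full 1/20.
Zainab is living and takes 1/20.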